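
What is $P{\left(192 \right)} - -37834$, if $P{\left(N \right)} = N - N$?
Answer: $37834$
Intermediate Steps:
$P{\left(N \right)} = 0$
$P{\left(192 \right)} - -37834 = 0 - -37834 = 0 + 37834 = 37834$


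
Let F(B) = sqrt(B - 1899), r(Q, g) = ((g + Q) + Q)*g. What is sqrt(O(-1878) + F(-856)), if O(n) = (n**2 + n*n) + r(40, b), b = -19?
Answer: sqrt(7052609 + I*sqrt(2755)) ≈ 2655.7 + 0.01*I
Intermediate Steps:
r(Q, g) = g*(g + 2*Q) (r(Q, g) = ((Q + g) + Q)*g = (g + 2*Q)*g = g*(g + 2*Q))
F(B) = sqrt(-1899 + B)
O(n) = -1159 + 2*n**2 (O(n) = (n**2 + n*n) - 19*(-19 + 2*40) = (n**2 + n**2) - 19*(-19 + 80) = 2*n**2 - 19*61 = 2*n**2 - 1159 = -1159 + 2*n**2)
sqrt(O(-1878) + F(-856)) = sqrt((-1159 + 2*(-1878)**2) + sqrt(-1899 - 856)) = sqrt((-1159 + 2*3526884) + sqrt(-2755)) = sqrt((-1159 + 7053768) + I*sqrt(2755)) = sqrt(7052609 + I*sqrt(2755))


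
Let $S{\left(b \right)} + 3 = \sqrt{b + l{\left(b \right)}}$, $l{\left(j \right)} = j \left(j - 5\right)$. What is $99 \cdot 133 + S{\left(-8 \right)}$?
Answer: $13164 + 4 \sqrt{6} \approx 13174.0$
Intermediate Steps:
$l{\left(j \right)} = j \left(-5 + j\right)$
$S{\left(b \right)} = -3 + \sqrt{b + b \left(-5 + b\right)}$
$99 \cdot 133 + S{\left(-8 \right)} = 99 \cdot 133 - \left(3 - \sqrt{- 8 \left(-4 - 8\right)}\right) = 13167 - \left(3 - \sqrt{\left(-8\right) \left(-12\right)}\right) = 13167 - \left(3 - \sqrt{96}\right) = 13167 - \left(3 - 4 \sqrt{6}\right) = 13164 + 4 \sqrt{6}$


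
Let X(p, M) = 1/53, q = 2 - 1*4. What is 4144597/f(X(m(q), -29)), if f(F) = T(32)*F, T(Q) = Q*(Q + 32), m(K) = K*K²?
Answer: 219663641/2048 ≈ 1.0726e+5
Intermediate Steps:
q = -2 (q = 2 - 4 = -2)
m(K) = K³
T(Q) = Q*(32 + Q)
X(p, M) = 1/53
f(F) = 2048*F (f(F) = (32*(32 + 32))*F = (32*64)*F = 2048*F)
4144597/f(X(m(q), -29)) = 4144597/((2048*(1/53))) = 4144597/(2048/53) = 4144597*(53/2048) = 219663641/2048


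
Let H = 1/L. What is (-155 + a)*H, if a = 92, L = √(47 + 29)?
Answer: -63*√19/38 ≈ -7.2266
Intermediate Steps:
L = 2*√19 (L = √76 = 2*√19 ≈ 8.7178)
H = √19/38 (H = 1/(2*√19) = √19/38 ≈ 0.11471)
(-155 + a)*H = (-155 + 92)*(√19/38) = -63*√19/38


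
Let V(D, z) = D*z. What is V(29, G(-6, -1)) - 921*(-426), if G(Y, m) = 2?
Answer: 392404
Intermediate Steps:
V(29, G(-6, -1)) - 921*(-426) = 29*2 - 921*(-426) = 58 + 392346 = 392404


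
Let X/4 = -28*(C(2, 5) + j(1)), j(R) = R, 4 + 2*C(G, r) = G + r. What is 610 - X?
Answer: 890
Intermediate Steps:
C(G, r) = -2 + G/2 + r/2 (C(G, r) = -2 + (G + r)/2 = -2 + (G/2 + r/2) = -2 + G/2 + r/2)
X = -280 (X = 4*(-28*((-2 + (½)*2 + (½)*5) + 1)) = 4*(-28*((-2 + 1 + 5/2) + 1)) = 4*(-28*(3/2 + 1)) = 4*(-28*5/2) = 4*(-70) = -280)
610 - X = 610 - 1*(-280) = 610 + 280 = 890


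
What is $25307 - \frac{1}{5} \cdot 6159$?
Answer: $\frac{120376}{5} \approx 24075.0$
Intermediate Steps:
$25307 - \frac{1}{5} \cdot 6159 = 25307 - \frac{6159}{5} = \frac{120376}{5}$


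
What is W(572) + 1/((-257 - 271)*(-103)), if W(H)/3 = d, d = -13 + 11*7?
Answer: 10441729/54384 ≈ 192.00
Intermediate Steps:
d = 64 (d = -13 + 77 = 64)
W(H) = 192 (W(H) = 3*64 = 192)
W(572) + 1/((-257 - 271)*(-103)) = 192 + 1/((-257 - 271)*(-103)) = 192 + 1/(-528*(-103)) = 192 + 1/54384 = 10441729/54384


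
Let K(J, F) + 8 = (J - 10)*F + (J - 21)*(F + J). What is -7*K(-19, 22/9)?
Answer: -12250/3 ≈ -4083.3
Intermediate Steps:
K(J, F) = -8 + F*(-10 + J) + (-21 + J)*(F + J) (K(J, F) = -8 + ((J - 10)*F + (J - 21)*(F + J)) = -8 + ((-10 + J)*F + (-21 + J)*(F + J)) = -8 + (F*(-10 + J) + (-21 + J)*(F + J)) = -8 + F*(-10 + J) + (-21 + J)*(F + J))
-7*K(-19, 22/9) = -7*(-8 + (-19)² - 682/9 - 21*(-19) + 2*(22/9)*(-19)) = -7*(-8 + 361 - 682/9 + 399 + 2*(22*(⅑))*(-19)) = -7*(-8 + 361 - 31*22/9 + 399 + 2*(22/9)*(-19)) = -7*(-8 + 361 - 682/9 + 399 - 836/9) = -7*1750/3 = -12250/3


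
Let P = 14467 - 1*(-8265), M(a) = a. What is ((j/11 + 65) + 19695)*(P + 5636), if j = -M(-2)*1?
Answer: 6166125216/11 ≈ 5.6056e+8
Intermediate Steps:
P = 22732 (P = 14467 + 8265 = 22732)
j = 2 (j = -1*(-2)*1 = 2*1 = 2)
((j/11 + 65) + 19695)*(P + 5636) = ((2/11 + 65) + 19695)*(22732 + 5636) = ((2*(1/11) + 65) + 19695)*28368 = ((2/11 + 65) + 19695)*28368 = (717/11 + 19695)*28368 = (217362/11)*28368 = 6166125216/11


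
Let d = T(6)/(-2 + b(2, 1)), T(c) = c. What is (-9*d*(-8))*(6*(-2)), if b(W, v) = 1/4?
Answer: 20736/7 ≈ 2962.3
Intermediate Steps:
b(W, v) = ¼
d = -24/7 (d = 6/(-2 + ¼) = 6/(-7/4) = -4/7*6 = -24/7 ≈ -3.4286)
(-9*d*(-8))*(6*(-2)) = (-9*(-24/7)*(-8))*(6*(-2)) = ((216/7)*(-8))*(-12) = -1728/7*(-12) = 20736/7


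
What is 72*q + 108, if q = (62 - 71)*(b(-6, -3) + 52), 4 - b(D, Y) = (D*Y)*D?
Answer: -106164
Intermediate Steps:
b(D, Y) = 4 - Y*D**2 (b(D, Y) = 4 - D*Y*D = 4 - Y*D**2)
q = -1476 (q = (62 - 71)*((4 - 1*(-3)*(-6)**2) + 52) = -9*((4 - 1*(-3)*36) + 52) = -9*((4 + 108) + 52) = -9*(112 + 52) = -9*164 = -1476)
72*q + 108 = 72*(-1476) + 108 = -106272 + 108 = -106164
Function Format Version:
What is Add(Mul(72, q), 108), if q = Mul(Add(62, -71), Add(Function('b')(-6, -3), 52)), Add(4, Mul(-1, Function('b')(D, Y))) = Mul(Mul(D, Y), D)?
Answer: -106164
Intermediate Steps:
Function('b')(D, Y) = Add(4, Mul(-1, Y, Pow(D, 2))) (Function('b')(D, Y) = Add(4, Mul(-1, Mul(Mul(D, Y), D))) = Add(4, Mul(-1, Mul(Y, Pow(D, 2)))) = Add(4, Mul(-1, Y, Pow(D, 2))))
q = -1476 (q = Mul(Add(62, -71), Add(Add(4, Mul(-1, -3, Pow(-6, 2))), 52)) = Mul(-9, Add(Add(4, Mul(-1, -3, 36)), 52)) = Mul(-9, Add(Add(4, 108), 52)) = Mul(-9, Add(112, 52)) = Mul(-9, 164) = -1476)
Add(Mul(72, q), 108) = Add(Mul(72, -1476), 108) = Add(-106272, 108) = -106164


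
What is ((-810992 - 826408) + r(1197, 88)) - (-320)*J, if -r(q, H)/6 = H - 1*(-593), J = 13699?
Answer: 2742194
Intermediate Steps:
r(q, H) = -3558 - 6*H (r(q, H) = -6*(H - 1*(-593)) = -6*(H + 593) = -6*(593 + H) = -3558 - 6*H)
((-810992 - 826408) + r(1197, 88)) - (-320)*J = ((-810992 - 826408) + (-3558 - 6*88)) - (-320)*13699 = (-1637400 + (-3558 - 528)) - 1*(-4383680) = (-1637400 - 4086) + 4383680 = -1641486 + 4383680 = 2742194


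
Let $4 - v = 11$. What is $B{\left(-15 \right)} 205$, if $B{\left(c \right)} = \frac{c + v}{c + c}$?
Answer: $\frac{451}{3} \approx 150.33$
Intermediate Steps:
$v = -7$ ($v = 4 - 11 = -7$)
$B{\left(c \right)} = \frac{-7 + c}{2 c}$ ($B{\left(c \right)} = \frac{c - 7}{c + c} = \frac{-7 + c}{2 c}$)
$B{\left(-15 \right)} 205 = \frac{-7 - 15}{2 \left(-15\right)} 205 = \frac{1}{2} \left(- \frac{1}{15}\right) \left(-22\right) 205 = \frac{11}{15} \cdot 205 = \frac{451}{3}$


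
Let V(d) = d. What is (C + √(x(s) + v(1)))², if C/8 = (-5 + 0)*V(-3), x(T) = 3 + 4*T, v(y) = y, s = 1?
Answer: 14408 + 480*√2 ≈ 15087.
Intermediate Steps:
C = 120 (C = 8*((-5 + 0)*(-3)) = 8*(-5*(-3)) = 8*15 = 120)
(C + √(x(s) + v(1)))² = (120 + √((3 + 4*1) + 1))² = (120 + √((3 + 4) + 1))² = (120 + √(7 + 1))² = (120 + √8)² = (120 + 2*√2)²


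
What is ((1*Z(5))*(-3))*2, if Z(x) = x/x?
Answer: -6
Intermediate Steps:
Z(x) = 1
((1*Z(5))*(-3))*2 = ((1*1)*(-3))*2 = (1*(-3))*2 = -3*2 = -6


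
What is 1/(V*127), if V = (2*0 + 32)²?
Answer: 1/130048 ≈ 7.6895e-6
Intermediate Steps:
V = 1024 (V = (0 + 32)² = 32² = 1024)
1/(V*127) = 1/(1024*127) = 1/130048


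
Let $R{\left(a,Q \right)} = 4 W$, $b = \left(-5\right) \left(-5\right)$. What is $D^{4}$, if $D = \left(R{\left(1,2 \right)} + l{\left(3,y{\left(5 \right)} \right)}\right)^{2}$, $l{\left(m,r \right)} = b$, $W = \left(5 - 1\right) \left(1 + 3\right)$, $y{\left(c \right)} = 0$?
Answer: $3936588805702081$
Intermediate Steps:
$W = 16$ ($W = 4 \cdot 4 = 16$)
$b = 25$
$R{\left(a,Q \right)} = 64$ ($R{\left(a,Q \right)} = 4 \cdot 16 = 64$)
$l{\left(m,r \right)} = 25$
$D = 7921$ ($D = \left(64 + 25\right)^{2} = 89^{2} = 7921$)
$D^{4} = 7921^{4} = 3936588805702081$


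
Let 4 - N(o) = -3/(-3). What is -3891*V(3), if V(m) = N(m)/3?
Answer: -3891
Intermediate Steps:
N(o) = 3 (N(o) = 4 - (-3)/(-3) = 4 - (-3)*(-1)/3 = 4 - 1*1 = 4 - 1 = 3)
V(m) = 1 (V(m) = 3/3 = 3*(1/3) = 1)
-3891*V(3) = -3891*1 = -3891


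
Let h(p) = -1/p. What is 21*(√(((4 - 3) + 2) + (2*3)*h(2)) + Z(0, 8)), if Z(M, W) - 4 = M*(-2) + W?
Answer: 252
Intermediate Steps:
Z(M, W) = 4 + W - 2*M (Z(M, W) = 4 + (M*(-2) + W) = 4 + (-2*M + W) = 4 + (W - 2*M) = 4 + W - 2*M)
21*(√(((4 - 3) + 2) + (2*3)*h(2)) + Z(0, 8)) = 21*(√(((4 - 3) + 2) + (2*3)*(-1/2)) + (4 + 8 - 2*0)) = 21*(√((1 + 2) + 6*(-1*½)) + (4 + 8 + 0)) = 21*(√(3 + 6*(-½)) + 12) = 21*(√(3 - 3) + 12) = 21*(√0 + 12) = 21*(0 + 12) = 21*12 = 252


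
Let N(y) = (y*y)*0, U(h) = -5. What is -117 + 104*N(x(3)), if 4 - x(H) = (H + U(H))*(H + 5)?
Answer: -117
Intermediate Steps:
x(H) = 4 - (-5 + H)*(5 + H) (x(H) = 4 - (H - 5)*(H + 5) = 4 - (-5 + H)*(5 + H))
N(y) = 0 (N(y) = y**2*0 = 0)
-117 + 104*N(x(3)) = -117 + 104*0 = -117 + 0 = -117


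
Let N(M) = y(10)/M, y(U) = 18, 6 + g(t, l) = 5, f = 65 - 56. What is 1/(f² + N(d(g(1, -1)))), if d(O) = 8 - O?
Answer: 1/83 ≈ 0.012048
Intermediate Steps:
f = 9
g(t, l) = -1 (g(t, l) = -6 + 5 = -1)
N(M) = 18/M
1/(f² + N(d(g(1, -1)))) = 1/(9² + 18/(8 - 1*(-1))) = 1/(81 + 18/(8 + 1)) = 1/(81 + 18/9) = 1/(81 + 18*(⅑)) = 1/(81 + 2) = 1/83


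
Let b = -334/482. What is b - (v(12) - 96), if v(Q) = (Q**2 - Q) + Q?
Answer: -11735/241 ≈ -48.693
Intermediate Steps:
b = -167/241 (b = -334*1/482 = -167/241 ≈ -0.69295)
v(Q) = Q**2
b - (v(12) - 96) = -167/241 - (12**2 - 96) = -167/241 - (144 - 96) = -167/241 - 1*48 = -167/241 - 48 = -11735/241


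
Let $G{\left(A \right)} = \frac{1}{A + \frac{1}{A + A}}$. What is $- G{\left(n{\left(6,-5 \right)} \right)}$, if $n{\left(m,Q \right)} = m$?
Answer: $- \frac{12}{73} \approx -0.16438$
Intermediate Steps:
$G{\left(A \right)} = \frac{1}{A + \frac{1}{2 A}}$
$- G{\left(n{\left(6,-5 \right)} \right)} = - \frac{2 \cdot 6}{1 + 2 \cdot 6^{2}} = - \frac{2 \cdot 6}{1 + 2 \cdot 36} = - \frac{2 \cdot 6}{1 + 72} = - \frac{2 \cdot 6}{73} = \left(-1\right) \frac{12}{73} = - \frac{12}{73}$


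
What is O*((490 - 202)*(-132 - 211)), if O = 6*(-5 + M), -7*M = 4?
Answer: 3302208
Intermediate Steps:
M = -4/7 (M = -⅐*4 = -4/7 ≈ -0.57143)
O = -234/7 (O = 6*(-5 - 4/7) = 6*(-39/7) = -234/7 ≈ -33.429)
O*((490 - 202)*(-132 - 211)) = -234*(490 - 202)*(-132 - 211)/7 = -67392*(-343)/7 = -234/7*(-98784) = 3302208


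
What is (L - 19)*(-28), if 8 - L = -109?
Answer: -2744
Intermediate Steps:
L = 117 (L = 8 - 1*(-109) = 8 + 109 = 117)
(L - 19)*(-28) = (117 - 19)*(-28) = 98*(-28) = -2744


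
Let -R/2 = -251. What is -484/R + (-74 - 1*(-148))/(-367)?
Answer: -107388/92117 ≈ -1.1658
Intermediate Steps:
R = 502 (R = -2*(-251) = 502)
-484/R + (-74 - 1*(-148))/(-367) = -484/502 + (-74 - 1*(-148))/(-367) = -484*1/502 + (-74 + 148)*(-1/367) = -242/251 + 74*(-1/367) = -242/251 - 74/367 = -107388/92117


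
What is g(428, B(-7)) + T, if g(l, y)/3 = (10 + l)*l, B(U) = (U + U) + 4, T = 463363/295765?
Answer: 166336333243/295765 ≈ 5.6239e+5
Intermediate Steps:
T = 463363/295765 (T = 463363*(1/295765) = 463363/295765 ≈ 1.5667)
B(U) = 4 + 2*U (B(U) = 2*U + 4 = 4 + 2*U)
g(l, y) = 3*l*(10 + l) (g(l, y) = 3*((10 + l)*l) = 3*(l*(10 + l)) = 3*l*(10 + l))
g(428, B(-7)) + T = 3*428*(10 + 428) + 463363/295765 = 3*428*438 + 463363/295765 = 562392 + 463363/295765 = 166336333243/295765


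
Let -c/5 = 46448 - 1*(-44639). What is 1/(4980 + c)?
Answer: -1/450455 ≈ -2.2200e-6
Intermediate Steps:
c = -455435 (c = -5*(46448 - 1*(-44639)) = -5*(46448 + 44639) = -5*91087 = -455435)
1/(4980 + c) = 1/(4980 - 455435) = 1/(-450455) = -1/450455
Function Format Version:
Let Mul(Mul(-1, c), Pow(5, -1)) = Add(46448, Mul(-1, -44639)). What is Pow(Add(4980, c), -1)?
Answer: Rational(-1, 450455) ≈ -2.2200e-6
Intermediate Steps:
c = -455435 (c = Mul(-5, Add(46448, Mul(-1, -44639))) = Mul(-5, Add(46448, 44639)) = Mul(-5, 91087) = -455435)
Pow(Add(4980, c), -1) = Pow(Add(4980, -455435), -1) = Pow(-450455, -1) = Rational(-1, 450455)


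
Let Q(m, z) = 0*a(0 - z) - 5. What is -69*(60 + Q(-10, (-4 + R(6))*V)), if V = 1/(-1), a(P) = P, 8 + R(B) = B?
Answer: -3795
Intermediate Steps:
R(B) = -8 + B
V = -1
Q(m, z) = -5 (Q(m, z) = 0*(0 - z) - 5 = 0*(-z) - 5 = 0 - 5 = -5)
-69*(60 + Q(-10, (-4 + R(6))*V)) = -69*(60 - 5) = -69*55 = -3795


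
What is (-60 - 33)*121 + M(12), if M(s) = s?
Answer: -11241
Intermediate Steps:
(-60 - 33)*121 + M(12) = (-60 - 33)*121 + 12 = -93*121 + 12 = -11253 + 12 = -11241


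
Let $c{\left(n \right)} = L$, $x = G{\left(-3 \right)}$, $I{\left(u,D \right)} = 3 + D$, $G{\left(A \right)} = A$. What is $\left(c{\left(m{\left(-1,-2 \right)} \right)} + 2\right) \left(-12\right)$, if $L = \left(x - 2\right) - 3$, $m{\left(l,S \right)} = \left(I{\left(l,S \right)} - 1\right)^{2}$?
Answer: $72$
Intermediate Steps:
$x = -3$
$m{\left(l,S \right)} = \left(2 + S\right)^{2}$ ($m{\left(l,S \right)} = \left(\left(3 + S\right) - 1\right)^{2} = \left(2 + S\right)^{2}$)
$L = -8$ ($L = \left(-3 - 2\right) - 3 = -5 - 3 = -8$)
$c{\left(n \right)} = -8$
$\left(c{\left(m{\left(-1,-2 \right)} \right)} + 2\right) \left(-12\right) = \left(-8 + 2\right) \left(-12\right) = \left(-6\right) \left(-12\right) = 72$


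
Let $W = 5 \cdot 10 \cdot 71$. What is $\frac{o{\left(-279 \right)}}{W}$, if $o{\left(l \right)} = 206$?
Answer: $\frac{103}{1775} \approx 0.058028$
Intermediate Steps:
$W = 3550$ ($W = 50 \cdot 71 = 3550$)
$\frac{o{\left(-279 \right)}}{W} = \frac{206}{3550} = 206 \cdot \frac{1}{3550} = \frac{103}{1775}$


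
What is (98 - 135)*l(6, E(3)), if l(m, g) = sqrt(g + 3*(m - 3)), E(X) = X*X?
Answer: -111*sqrt(2) ≈ -156.98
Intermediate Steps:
E(X) = X**2
l(m, g) = sqrt(-9 + g + 3*m) (l(m, g) = sqrt(g + 3*(-3 + m)) = sqrt(g + (-9 + 3*m)) = sqrt(-9 + g + 3*m))
(98 - 135)*l(6, E(3)) = (98 - 135)*sqrt(-9 + 3**2 + 3*6) = -37*sqrt(-9 + 9 + 18) = -111*sqrt(2)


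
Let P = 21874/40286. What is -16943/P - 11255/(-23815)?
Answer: -1625505590600/52092931 ≈ -31204.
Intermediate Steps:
P = 10937/20143 (P = 21874*(1/40286) = 10937/20143 ≈ 0.54297)
-16943/P - 11255/(-23815) = -16943/10937/20143 - 11255/(-23815) = -16943*20143/10937 - 11255*(-1/23815) = -341282849/10937 + 2251/4763 = -1625505590600/52092931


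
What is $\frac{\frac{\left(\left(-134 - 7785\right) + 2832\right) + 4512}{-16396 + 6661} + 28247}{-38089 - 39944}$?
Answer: $- \frac{54997024}{151930251} \approx -0.36199$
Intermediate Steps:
$\frac{\frac{\left(\left(-134 - 7785\right) + 2832\right) + 4512}{-16396 + 6661} + 28247}{-38089 - 39944} = \frac{\frac{\left(-7919 + 2832\right) + 4512}{-9735} + 28247}{-78033} = \left(\left(-5087 + 4512\right) \left(- \frac{1}{9735}\right) + 28247\right) \left(- \frac{1}{78033}\right) = \left(\left(-575\right) \left(- \frac{1}{9735}\right) + 28247\right) \left(- \frac{1}{78033}\right) = \left(\frac{115}{1947} + 28247\right) \left(- \frac{1}{78033}\right) = \frac{54997024}{1947} \left(- \frac{1}{78033}\right) = - \frac{54997024}{151930251}$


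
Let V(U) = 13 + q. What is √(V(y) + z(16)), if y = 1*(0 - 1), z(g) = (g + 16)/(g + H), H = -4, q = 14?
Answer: √267/3 ≈ 5.4467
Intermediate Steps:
z(g) = (16 + g)/(-4 + g) (z(g) = (g + 16)/(g - 4) = (16 + g)/(-4 + g))
y = -1 (y = 1*(-1) = -1)
V(U) = 27 (V(U) = 13 + 14 = 27)
√(V(y) + z(16)) = √(27 + (16 + 16)/(-4 + 16)) = √(27 + 32/12) = √(27 + (1/12)*32) = √(27 + 8/3) = √(89/3) = √267/3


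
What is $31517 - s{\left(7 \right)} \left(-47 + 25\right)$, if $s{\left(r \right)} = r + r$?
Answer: $31825$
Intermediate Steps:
$s{\left(r \right)} = 2 r$
$31517 - s{\left(7 \right)} \left(-47 + 25\right) = 31517 - 2 \cdot 7 \left(-47 + 25\right) = 31517 - 14 \left(-22\right) = 31517 - -308 = 31517 + 308 = 31825$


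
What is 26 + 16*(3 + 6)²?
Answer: 1322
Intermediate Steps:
26 + 16*(3 + 6)² = 26 + 16*9² = 26 + 16*81 = 26 + 1296 = 1322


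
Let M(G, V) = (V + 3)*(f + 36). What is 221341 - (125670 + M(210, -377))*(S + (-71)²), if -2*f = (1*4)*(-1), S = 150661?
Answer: -17354012175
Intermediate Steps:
f = 2 (f = -1*4*(-1)/2 = -2*(-1) = -½*(-4) = 2)
M(G, V) = 114 + 38*V (M(G, V) = (V + 3)*(2 + 36) = (3 + V)*38 = 114 + 38*V)
221341 - (125670 + M(210, -377))*(S + (-71)²) = 221341 - (125670 + (114 + 38*(-377)))*(150661 + (-71)²) = 221341 - (125670 + (114 - 14326))*(150661 + 5041) = 221341 - (125670 - 14212)*155702 = 221341 - 111458*155702 = 221341 - 1*17354233516 = 221341 - 17354233516 = -17354012175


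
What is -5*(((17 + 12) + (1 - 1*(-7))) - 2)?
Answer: -175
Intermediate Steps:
-5*(((17 + 12) + (1 - 1*(-7))) - 2) = -5*((29 + (1 + 7)) - 2) = -5*((29 + 8) - 2) = -5*(37 - 2) = -5*35 = -175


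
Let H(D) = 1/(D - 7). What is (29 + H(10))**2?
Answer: 7744/9 ≈ 860.44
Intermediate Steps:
H(D) = 1/(-7 + D)
(29 + H(10))**2 = (29 + 1/(-7 + 10))**2 = (29 + 1/3)**2 = (88/3)**2 = 7744/9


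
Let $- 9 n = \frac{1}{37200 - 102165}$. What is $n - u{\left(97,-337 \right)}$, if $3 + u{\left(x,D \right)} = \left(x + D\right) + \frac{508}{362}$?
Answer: $\frac{25567690546}{105827985} \approx 241.6$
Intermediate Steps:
$u{\left(x,D \right)} = - \frac{289}{181} + D + x$ ($u{\left(x,D \right)} = -3 + \left(\left(x + D\right) + \frac{508}{362}\right) = -3 + \left(\left(D + x\right) + 508 \cdot \frac{1}{362}\right) = -3 + \left(\left(D + x\right) + \frac{254}{181}\right) = -3 + \left(\frac{254}{181} + D + x\right) = - \frac{289}{181} + D + x$)
$n = \frac{1}{584685}$ ($n = - \frac{1}{9 \left(37200 - 102165\right)} = - \frac{1}{9 \left(-64965\right)} = \left(- \frac{1}{9}\right) \left(- \frac{1}{64965}\right) = \frac{1}{584685} \approx 1.7103 \cdot 10^{-6}$)
$n - u{\left(97,-337 \right)} = \frac{1}{584685} - \left(- \frac{289}{181} - 337 + 97\right) = \frac{1}{584685} - - \frac{43729}{181} = \frac{1}{584685} + \frac{43729}{181} = \frac{25567690546}{105827985}$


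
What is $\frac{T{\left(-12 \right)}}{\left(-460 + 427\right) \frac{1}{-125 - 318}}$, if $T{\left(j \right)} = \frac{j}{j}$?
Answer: $\frac{443}{33} \approx 13.424$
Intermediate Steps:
$T{\left(j \right)} = 1$
$\frac{T{\left(-12 \right)}}{\left(-460 + 427\right) \frac{1}{-125 - 318}} = 1 \frac{1}{\left(-460 + 427\right) \frac{1}{-125 - 318}} = 1 \frac{1}{\left(-33\right) \frac{1}{-443}} = 1 \frac{1}{\left(-33\right) \left(- \frac{1}{443}\right)} = 1 \frac{1}{\frac{33}{443}} = 1 \cdot \frac{443}{33} = \frac{443}{33}$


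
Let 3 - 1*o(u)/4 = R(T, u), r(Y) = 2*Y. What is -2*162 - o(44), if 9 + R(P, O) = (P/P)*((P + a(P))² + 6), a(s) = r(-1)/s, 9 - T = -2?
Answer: 14536/121 ≈ 120.13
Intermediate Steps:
T = 11 (T = 9 - 1*(-2) = 9 + 2 = 11)
a(s) = -2/s (a(s) = (2*(-1))/s = -2/s)
R(P, O) = -3 + (P - 2/P)² (R(P, O) = -9 + (P/P)*((P - 2/P)² + 6) = -9 + 1*(6 + (P - 2/P)²) = -9 + (6 + (P - 2/P)²) = -3 + (P - 2/P)²)
o(u) = -53740/121 (o(u) = 12 - 4*(-7 + 11² + 4/11²) = 12 - 4*(-7 + 121 + 4*(1/121)) = 12 - 4*(-7 + 121 + 4/121) = 12 - 4*13798/121 = 12 - 55192/121 = -53740/121)
-2*162 - o(44) = -2*162 - 1*(-53740/121) = -324 + 53740/121 = 14536/121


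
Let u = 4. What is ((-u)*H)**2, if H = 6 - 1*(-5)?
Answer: 1936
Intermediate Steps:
H = 11 (H = 6 + 5 = 11)
((-u)*H)**2 = (-1*4*11)**2 = (-4*11)**2 = (-44)**2 = 1936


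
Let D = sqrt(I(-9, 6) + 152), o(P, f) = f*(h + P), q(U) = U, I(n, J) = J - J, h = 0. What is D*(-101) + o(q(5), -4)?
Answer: -20 - 202*sqrt(38) ≈ -1265.2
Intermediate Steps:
I(n, J) = 0
o(P, f) = P*f (o(P, f) = f*(0 + P) = f*P = P*f)
D = 2*sqrt(38) (D = sqrt(0 + 152) = sqrt(152) = 2*sqrt(38) ≈ 12.329)
D*(-101) + o(q(5), -4) = (2*sqrt(38))*(-101) + 5*(-4) = -202*sqrt(38) - 20 = -20 - 202*sqrt(38)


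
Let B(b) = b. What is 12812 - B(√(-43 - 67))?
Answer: 12812 - I*√110 ≈ 12812.0 - 10.488*I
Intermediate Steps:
12812 - B(√(-43 - 67)) = 12812 - √(-43 - 67) = 12812 - √(-110) = 12812 - I*√110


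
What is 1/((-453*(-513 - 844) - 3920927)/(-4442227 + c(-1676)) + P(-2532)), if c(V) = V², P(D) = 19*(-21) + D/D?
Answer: -1633251/646727692 ≈ -0.0025254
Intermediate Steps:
P(D) = -398 (P(D) = -399 + 1 = -398)
1/((-453*(-513 - 844) - 3920927)/(-4442227 + c(-1676)) + P(-2532)) = 1/((-453*(-513 - 844) - 3920927)/(-4442227 + (-1676)²) - 398) = 1/((-453*(-1357) - 3920927)/(-4442227 + 2808976) - 398) = 1/((614721 - 3920927)/(-1633251) - 398) = 1/(-3306206*(-1/1633251) - 398) = 1/(3306206/1633251 - 398) = 1/(-646727692/1633251) = -1633251/646727692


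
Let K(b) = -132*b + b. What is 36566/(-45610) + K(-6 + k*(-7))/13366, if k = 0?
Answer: -113222924/152405815 ≈ -0.74290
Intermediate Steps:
K(b) = -131*b
36566/(-45610) + K(-6 + k*(-7))/13366 = 36566/(-45610) - 131*(-6 + 0*(-7))/13366 = 36566*(-1/45610) - 131*(-6 + 0)*(1/13366) = -18283/22805 - 131*(-6)*(1/13366) = -18283/22805 + 786*(1/13366) = -18283/22805 + 393/6683 = -113222924/152405815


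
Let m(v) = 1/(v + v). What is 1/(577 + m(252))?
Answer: 504/290809 ≈ 0.0017331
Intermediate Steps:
m(v) = 1/(2*v)
1/(577 + m(252)) = 1/(577 + (1/2)/252) = 1/(577 + (1/2)*(1/252)) = 1/(577 + 1/504) = 1/(290809/504) = 504/290809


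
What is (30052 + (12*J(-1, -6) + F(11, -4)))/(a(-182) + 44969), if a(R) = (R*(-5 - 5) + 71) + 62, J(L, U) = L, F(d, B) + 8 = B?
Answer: 15014/23461 ≈ 0.63996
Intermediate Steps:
F(d, B) = -8 + B
a(R) = 133 - 10*R (a(R) = (R*(-10) + 71) + 62 = (-10*R + 71) + 62 = (71 - 10*R) + 62 = 133 - 10*R)
(30052 + (12*J(-1, -6) + F(11, -4)))/(a(-182) + 44969) = (30052 + (12*(-1) + (-8 - 4)))/((133 - 10*(-182)) + 44969) = (30052 + (-12 - 12))/((133 + 1820) + 44969) = (30052 - 24)/(1953 + 44969) = 30028/46922 = 30028*(1/46922) = 15014/23461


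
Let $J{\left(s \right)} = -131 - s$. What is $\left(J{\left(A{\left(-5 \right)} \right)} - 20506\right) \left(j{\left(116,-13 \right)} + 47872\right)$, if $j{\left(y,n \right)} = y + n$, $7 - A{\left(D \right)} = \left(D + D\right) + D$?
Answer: $-991115525$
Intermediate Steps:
$A{\left(D \right)} = 7 - 3 D$ ($A{\left(D \right)} = 7 - \left(\left(D + D\right) + D\right) = 7 - \left(2 D + D\right) = 7 - 3 D$)
$j{\left(y,n \right)} = n + y$
$\left(J{\left(A{\left(-5 \right)} \right)} - 20506\right) \left(j{\left(116,-13 \right)} + 47872\right) = \left(\left(-131 - \left(7 - -15\right)\right) - 20506\right) \left(\left(-13 + 116\right) + 47872\right) = \left(\left(-131 - \left(7 + 15\right)\right) - 20506\right) \left(103 + 47872\right) = \left(\left(-131 - 22\right) - 20506\right) 47975 = \left(-153 - 20506\right) 47975 = \left(-20659\right) 47975 = -991115525$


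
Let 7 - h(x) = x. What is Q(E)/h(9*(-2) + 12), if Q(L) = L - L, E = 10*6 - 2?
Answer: 0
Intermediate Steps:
h(x) = 7 - x
E = 58 (E = 60 - 2 = 58)
Q(L) = 0
Q(E)/h(9*(-2) + 12) = 0/(7 - (9*(-2) + 12)) = 0/(7 - (-18 + 12)) = 0/(7 - 1*(-6)) = 0/(7 + 6) = 0/13 = 0*(1/13) = 0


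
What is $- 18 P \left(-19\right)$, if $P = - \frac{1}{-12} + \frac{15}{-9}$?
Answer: $- \frac{1083}{2} \approx -541.5$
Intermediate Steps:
$P = - \frac{19}{12}$ ($P = \left(-1\right) \left(- \frac{1}{12}\right) + 15 \left(- \frac{1}{9}\right) = \frac{1}{12} - \frac{5}{3} = - \frac{19}{12} \approx -1.5833$)
$- 18 P \left(-19\right) = \left(-18\right) \left(- \frac{19}{12}\right) \left(-19\right) = \frac{57}{2} \left(-19\right) = - \frac{1083}{2}$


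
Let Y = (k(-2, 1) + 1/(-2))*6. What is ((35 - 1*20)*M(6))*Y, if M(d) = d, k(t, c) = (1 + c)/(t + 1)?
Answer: -1350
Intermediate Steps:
k(t, c) = (1 + c)/(1 + t)
Y = -15 (Y = ((1 + 1)/(1 - 2) + 1/(-2))*6 = (2/(-1) - 1/2)*6 = (-1*2 - 1/2)*6 = (-2 - 1/2)*6 = -5/2*6 = -15)
((35 - 1*20)*M(6))*Y = ((35 - 1*20)*6)*(-15) = ((35 - 20)*6)*(-15) = (15*6)*(-15) = 90*(-15) = -1350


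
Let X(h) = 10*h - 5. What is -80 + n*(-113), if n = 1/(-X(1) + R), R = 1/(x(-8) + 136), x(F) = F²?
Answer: -57320/999 ≈ -57.377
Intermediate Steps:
X(h) = -5 + 10*h
R = 1/200 (R = 1/((-8)² + 136) = 1/(64 + 136) = 1/200 ≈ 0.0050000)
n = -200/999 (n = 1/(-(-5 + 10*1) + 1/200) = 1/(-(-5 + 10) + 1/200) = 1/(-1*5 + 1/200) = 1/(-5 + 1/200) = 1/(-999/200) = -200/999 ≈ -0.20020)
-80 + n*(-113) = -80 - 200/999*(-113) = -80 + 22600/999 = -57320/999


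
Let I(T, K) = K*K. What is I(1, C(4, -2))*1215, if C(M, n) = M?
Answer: 19440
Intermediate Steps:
I(T, K) = K²
I(1, C(4, -2))*1215 = 4²*1215 = 16*1215 = 19440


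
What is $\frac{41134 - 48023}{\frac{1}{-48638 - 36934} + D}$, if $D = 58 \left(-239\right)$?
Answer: $\frac{7102476}{14291555} \approx 0.49697$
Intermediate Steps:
$D = -13862$
$\frac{41134 - 48023}{\frac{1}{-48638 - 36934} + D} = \frac{41134 - 48023}{\frac{1}{-48638 - 36934} - 13862} = - \frac{6889}{\frac{1}{-85572} - 13862} = - \frac{6889}{- \frac{1}{85572} - 13862} = - \frac{6889}{- \frac{1186199065}{85572}} = \left(-6889\right) \left(- \frac{85572}{1186199065}\right) = \frac{7102476}{14291555}$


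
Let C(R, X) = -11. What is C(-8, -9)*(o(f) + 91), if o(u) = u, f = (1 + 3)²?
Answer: -1177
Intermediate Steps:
f = 16 (f = 4² = 16)
C(-8, -9)*(o(f) + 91) = -11*(16 + 91) = -11*107 = -1177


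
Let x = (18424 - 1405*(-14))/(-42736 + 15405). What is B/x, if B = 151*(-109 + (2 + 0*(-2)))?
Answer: 441586967/38094 ≈ 11592.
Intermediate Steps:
B = -16157 (B = 151*(-109 + (2 + 0)) = 151*(-109 + 2) = 151*(-107) = -16157)
x = -38094/27331 (x = (18424 + 19670)/(-27331) = 38094*(-1/27331) = -38094/27331 ≈ -1.3938)
B/x = -16157/(-38094/27331) = -16157*(-27331/38094) = 441586967/38094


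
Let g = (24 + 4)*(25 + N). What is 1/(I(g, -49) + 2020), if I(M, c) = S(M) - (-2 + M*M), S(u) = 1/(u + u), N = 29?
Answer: -3024/6907184927 ≈ -4.3780e-7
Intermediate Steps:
g = 1512 (g = (24 + 4)*(25 + 29) = 28*54 = 1512)
S(u) = 1/(2*u)
I(M, c) = 2 + 1/(2*M) - M**2 (I(M, c) = 1/(2*M) - (-2 + M*M) = 1/(2*M) - (-2 + M**2) = 1/(2*M) + (2 - M**2) = 2 + 1/(2*M) - M**2)
1/(I(g, -49) + 2020) = 1/((2 + (1/2)/1512 - 1*1512**2) + 2020) = 1/((2 + (1/2)*(1/1512) - 1*2286144) + 2020) = 1/((2 + 1/3024 - 2286144) + 2020) = 1/(-6913293407/3024 + 2020) = 1/(-6907184927/3024) = -3024/6907184927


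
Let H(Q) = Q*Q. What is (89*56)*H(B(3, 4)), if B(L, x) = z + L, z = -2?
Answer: 4984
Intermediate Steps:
B(L, x) = -2 + L
H(Q) = Q²
(89*56)*H(B(3, 4)) = (89*56)*(-2 + 3)² = 4984*1² = 4984*1 = 4984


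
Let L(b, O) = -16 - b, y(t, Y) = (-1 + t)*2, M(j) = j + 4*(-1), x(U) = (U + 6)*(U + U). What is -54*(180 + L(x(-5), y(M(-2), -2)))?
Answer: -9396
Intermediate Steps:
x(U) = 2*U*(6 + U) (x(U) = (6 + U)*(2*U) = 2*U*(6 + U))
M(j) = -4 + j (M(j) = j - 4 = -4 + j)
y(t, Y) = -2 + 2*t
-54*(180 + L(x(-5), y(M(-2), -2))) = -54*(180 + (-16 - 2*(-5)*(6 - 5))) = -54*(180 + (-16 - 2*(-5))) = -54*(180 + (-16 - 1*(-10))) = -54*(180 + (-16 + 10)) = -54*(180 - 6) = -54*174 = -9396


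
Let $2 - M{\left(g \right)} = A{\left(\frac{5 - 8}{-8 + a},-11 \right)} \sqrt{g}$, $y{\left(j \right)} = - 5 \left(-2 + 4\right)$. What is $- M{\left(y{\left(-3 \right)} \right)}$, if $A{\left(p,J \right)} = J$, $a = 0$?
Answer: $-2 - 11 i \sqrt{10} \approx -2.0 - 34.785 i$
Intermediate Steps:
$y{\left(j \right)} = -10$ ($y{\left(j \right)} = \left(-5\right) 2 = -10$)
$M{\left(g \right)} = 2 + 11 \sqrt{g}$ ($M{\left(g \right)} = 2 - - 11 \sqrt{g} = 2 + 11 \sqrt{g}$)
$- M{\left(y{\left(-3 \right)} \right)} = - (2 + 11 \sqrt{-10}) = - (2 + 11 i \sqrt{10}) = -2 - 11 i \sqrt{10}$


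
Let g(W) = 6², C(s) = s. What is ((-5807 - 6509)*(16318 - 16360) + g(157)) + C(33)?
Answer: 517341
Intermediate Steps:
g(W) = 36
((-5807 - 6509)*(16318 - 16360) + g(157)) + C(33) = ((-5807 - 6509)*(16318 - 16360) + 36) + 33 = (-12316*(-42) + 36) + 33 = (517272 + 36) + 33 = 517308 + 33 = 517341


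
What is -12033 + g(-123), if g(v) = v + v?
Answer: -12279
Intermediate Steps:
g(v) = 2*v
-12033 + g(-123) = -12033 + 2*(-123) = -12033 - 246 = -12279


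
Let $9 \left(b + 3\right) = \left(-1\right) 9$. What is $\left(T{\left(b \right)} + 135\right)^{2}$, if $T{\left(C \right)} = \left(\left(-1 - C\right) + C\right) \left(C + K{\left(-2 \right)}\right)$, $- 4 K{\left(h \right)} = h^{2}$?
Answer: $19600$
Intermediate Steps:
$K{\left(h \right)} = - \frac{h^{2}}{4}$
$b = -4$ ($b = -3 + \frac{\left(-1\right) 9}{9} = -3 + \frac{1}{9} \left(-9\right) = -3 - 1 = -4$)
$T{\left(C \right)} = 1 - C$ ($T{\left(C \right)} = \left(\left(-1 - C\right) + C\right) \left(C - \frac{\left(-2\right)^{2}}{4}\right) = - (C - 1) = - (-1 + C) = 1 - C$)
$\left(T{\left(b \right)} + 135\right)^{2} = \left(\left(1 - -4\right) + 135\right)^{2} = \left(\left(1 + 4\right) + 135\right)^{2} = \left(5 + 135\right)^{2} = 140^{2} = 19600$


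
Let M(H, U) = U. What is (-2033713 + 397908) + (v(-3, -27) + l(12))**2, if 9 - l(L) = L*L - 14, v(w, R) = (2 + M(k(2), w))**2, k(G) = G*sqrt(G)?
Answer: -1621405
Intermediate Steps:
k(G) = G**(3/2)
v(w, R) = (2 + w)**2
l(L) = 23 - L**2 (l(L) = 9 - (L*L - 14) = 9 - (L**2 - 14) = 9 - (-14 + L**2) = 9 + (14 - L**2) = 23 - L**2)
(-2033713 + 397908) + (v(-3, -27) + l(12))**2 = (-2033713 + 397908) + ((2 - 3)**2 + (23 - 1*12**2))**2 = -1635805 + ((-1)**2 + (23 - 1*144))**2 = -1635805 + (1 + (23 - 144))**2 = -1635805 + (1 - 121)**2 = -1635805 + (-120)**2 = -1635805 + 14400 = -1621405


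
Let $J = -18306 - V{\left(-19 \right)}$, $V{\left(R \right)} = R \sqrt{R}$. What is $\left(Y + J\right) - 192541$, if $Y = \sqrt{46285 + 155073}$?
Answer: $-210847 + \sqrt{201358} + 19 i \sqrt{19} \approx -2.104 \cdot 10^{5} + 82.819 i$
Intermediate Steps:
$V{\left(R \right)} = R^{\frac{3}{2}}$
$J = -18306 + 19 i \sqrt{19}$ ($J = -18306 - \left(-19\right)^{\frac{3}{2}} = -18306 - - 19 i \sqrt{19} = -18306 + 19 i \sqrt{19} \approx -18306.0 + 82.819 i$)
$Y = \sqrt{201358} \approx 448.73$
$\left(Y + J\right) - 192541 = \left(\sqrt{201358} - \left(18306 - 19 i \sqrt{19}\right)\right) - 192541 = \left(-18306 + \sqrt{201358} + 19 i \sqrt{19}\right) - 192541 = -210847 + \sqrt{201358} + 19 i \sqrt{19}$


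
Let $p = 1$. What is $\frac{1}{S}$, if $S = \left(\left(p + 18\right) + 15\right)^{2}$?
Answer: $\frac{1}{1156} \approx 0.00086505$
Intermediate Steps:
$S = 1156$ ($S = \left(\left(1 + 18\right) + 15\right)^{2} = \left(19 + 15\right)^{2} = 34^{2} = 1156$)
$\frac{1}{S} = \frac{1}{1156}$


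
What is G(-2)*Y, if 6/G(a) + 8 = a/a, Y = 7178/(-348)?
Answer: 3589/203 ≈ 17.680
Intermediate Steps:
Y = -3589/174 (Y = 7178*(-1/348) = -3589/174 ≈ -20.626)
G(a) = -6/7 (G(a) = 6/(-8 + a/a) = 6/(-8 + 1) = 6/(-7) = 6*(-⅐) = -6/7)
G(-2)*Y = -6/7*(-3589/174) = 3589/203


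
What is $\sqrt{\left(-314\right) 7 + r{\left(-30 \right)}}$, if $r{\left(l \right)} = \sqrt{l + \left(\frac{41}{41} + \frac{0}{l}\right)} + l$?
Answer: $\sqrt{-2228 + i \sqrt{29}} \approx 0.057 + 47.202 i$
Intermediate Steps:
$r{\left(l \right)} = l + \sqrt{1 + l}$ ($r{\left(l \right)} = \sqrt{l + \left(41 \cdot \frac{1}{41} + 0\right)} + l = \sqrt{l + \left(1 + 0\right)} + l = \sqrt{l + 1} + l = \sqrt{1 + l} + l = l + \sqrt{1 + l}$)
$\sqrt{\left(-314\right) 7 + r{\left(-30 \right)}} = \sqrt{\left(-314\right) 7 - \left(30 - \sqrt{1 - 30}\right)} = \sqrt{-2198 - \left(30 - \sqrt{-29}\right)} = \sqrt{-2198 - \left(30 - i \sqrt{29}\right)} = \sqrt{-2228 + i \sqrt{29}}$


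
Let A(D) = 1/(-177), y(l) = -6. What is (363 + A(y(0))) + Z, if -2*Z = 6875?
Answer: -1088375/354 ≈ -3074.5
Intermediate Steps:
A(D) = -1/177
Z = -6875/2 (Z = -1/2*6875 = -6875/2 ≈ -3437.5)
(363 + A(y(0))) + Z = (363 - 1/177) - 6875/2 = 64250/177 - 6875/2 = -1088375/354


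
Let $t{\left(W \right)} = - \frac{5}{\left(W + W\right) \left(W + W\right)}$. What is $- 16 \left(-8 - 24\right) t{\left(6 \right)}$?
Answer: $- \frac{160}{9} \approx -17.778$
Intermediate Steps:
$t{\left(W \right)} = - \frac{5}{4 W^{2}}$ ($t{\left(W \right)} = - \frac{5}{2 W 2 W} = - \frac{5}{4 W^{2}}$)
$- 16 \left(-8 - 24\right) t{\left(6 \right)} = - 16 \left(-8 - 24\right) \left(- \frac{5}{4 \cdot 36}\right) = - 16 \left(-8 - 24\right) \left(\left(- \frac{5}{4}\right) \frac{1}{36}\right) = \left(-16\right) \left(-32\right) \left(- \frac{5}{144}\right) = 512 \left(- \frac{5}{144}\right) = - \frac{160}{9}$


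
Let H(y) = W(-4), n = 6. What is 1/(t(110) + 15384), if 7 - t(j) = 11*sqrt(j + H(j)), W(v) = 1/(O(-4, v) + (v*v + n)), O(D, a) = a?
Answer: 277038/4263652157 + 33*sqrt(3962)/4263652157 ≈ 6.5464e-5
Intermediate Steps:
W(v) = 1/(6 + v + v**2) (W(v) = 1/(v + (v*v + 6)) = 1/(v + (v**2 + 6)) = 1/(v + (6 + v**2)) = 1/(6 + v + v**2))
H(y) = 1/18 (H(y) = 1/(6 - 4 + (-4)**2) = 1/(6 - 4 + 16) = 1/18)
t(j) = 7 - 11*sqrt(1/18 + j) (t(j) = 7 - 11*sqrt(j + 1/18) = 7 - 11*sqrt(1/18 + j))
1/(t(110) + 15384) = 1/((7 - 11*sqrt(2 + 36*110)/6) + 15384) = 1/((7 - 11*sqrt(2 + 3960)/6) + 15384) = 1/((7 - 11*sqrt(3962)/6) + 15384) = 1/(15391 - 11*sqrt(3962)/6)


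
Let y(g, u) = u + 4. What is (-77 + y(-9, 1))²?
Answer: 5184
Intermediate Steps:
y(g, u) = 4 + u
(-77 + y(-9, 1))² = (-77 + (4 + 1))² = (-77 + 5)² = (-72)² = 5184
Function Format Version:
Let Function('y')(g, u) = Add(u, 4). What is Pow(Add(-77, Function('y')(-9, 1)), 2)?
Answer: 5184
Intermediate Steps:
Function('y')(g, u) = Add(4, u)
Pow(Add(-77, Function('y')(-9, 1)), 2) = Pow(Add(-77, Add(4, 1)), 2) = Pow(Add(-77, 5), 2) = Pow(-72, 2) = 5184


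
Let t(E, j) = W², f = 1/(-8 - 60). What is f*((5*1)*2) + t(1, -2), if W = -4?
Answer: 539/34 ≈ 15.853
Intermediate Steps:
f = -1/68 (f = 1/(-68) = -1/68 ≈ -0.014706)
t(E, j) = 16 (t(E, j) = (-4)² = 16)
f*((5*1)*2) + t(1, -2) = -5*1*2/68 + 16 = -5*2/68 + 16 = -1/68*10 + 16 = -5/34 + 16 = 539/34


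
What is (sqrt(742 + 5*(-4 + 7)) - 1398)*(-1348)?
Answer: 1884504 - 1348*sqrt(757) ≈ 1.8474e+6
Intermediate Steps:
(sqrt(742 + 5*(-4 + 7)) - 1398)*(-1348) = (sqrt(742 + 5*3) - 1398)*(-1348) = (sqrt(742 + 15) - 1398)*(-1348) = (sqrt(757) - 1398)*(-1348) = (-1398 + sqrt(757))*(-1348) = 1884504 - 1348*sqrt(757)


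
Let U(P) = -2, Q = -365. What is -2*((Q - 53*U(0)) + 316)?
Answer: -114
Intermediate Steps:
-2*((Q - 53*U(0)) + 316) = -2*((-365 - 53*(-2)) + 316) = -2*((-365 + 106) + 316) = -2*(-259 + 316) = -2*57 = -114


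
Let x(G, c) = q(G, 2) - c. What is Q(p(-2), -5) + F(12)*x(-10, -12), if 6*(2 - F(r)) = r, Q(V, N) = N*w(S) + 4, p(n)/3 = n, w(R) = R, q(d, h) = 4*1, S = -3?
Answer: 19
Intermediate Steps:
q(d, h) = 4
p(n) = 3*n
Q(V, N) = 4 - 3*N (Q(V, N) = N*(-3) + 4 = -3*N + 4 = 4 - 3*N)
F(r) = 2 - r/6
x(G, c) = 4 - c
Q(p(-2), -5) + F(12)*x(-10, -12) = (4 - 3*(-5)) + (2 - 1/6*12)*(4 - 1*(-12)) = (4 + 15) + (2 - 2)*(4 + 12) = 19 + 0*16 = 19 + 0 = 19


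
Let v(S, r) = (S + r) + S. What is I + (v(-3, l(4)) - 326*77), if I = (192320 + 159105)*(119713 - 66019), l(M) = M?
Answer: 18869388846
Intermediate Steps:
v(S, r) = r + 2*S
I = 18869413950 (I = 351425*53694 = 18869413950)
I + (v(-3, l(4)) - 326*77) = 18869413950 + ((4 + 2*(-3)) - 326*77) = 18869413950 + ((4 - 6) - 25102) = 18869413950 + (-2 - 25102) = 18869413950 - 25104 = 18869388846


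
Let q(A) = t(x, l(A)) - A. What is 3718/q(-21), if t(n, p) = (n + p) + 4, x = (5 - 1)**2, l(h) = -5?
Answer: 1859/18 ≈ 103.28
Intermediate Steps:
x = 16 (x = 4**2 = 16)
t(n, p) = 4 + n + p
q(A) = 15 - A (q(A) = (4 + 16 - 5) - A = 15 - A)
3718/q(-21) = 3718/(15 - 1*(-21)) = 3718/(15 + 21) = 3718/36 = 3718*(1/36) = 1859/18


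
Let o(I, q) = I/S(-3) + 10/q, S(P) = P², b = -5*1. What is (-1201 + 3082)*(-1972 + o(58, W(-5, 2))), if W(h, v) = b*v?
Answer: -3699091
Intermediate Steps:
b = -5
W(h, v) = -5*v
o(I, q) = 10/q + I/9 (o(I, q) = I/((-3)²) + 10/q = I/9 + 10/q = 10/q + I/9)
(-1201 + 3082)*(-1972 + o(58, W(-5, 2))) = (-1201 + 3082)*(-1972 + (10/((-5*2)) + (⅑)*58)) = 1881*(-1972 + (10/(-10) + 58/9)) = 1881*(-1972 + (10*(-⅒) + 58/9)) = 1881*(-1972 + (-1 + 58/9)) = 1881*(-1972 + 49/9) = 1881*(-17699/9) = -3699091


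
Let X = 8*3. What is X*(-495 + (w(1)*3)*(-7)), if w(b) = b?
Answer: -12384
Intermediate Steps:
X = 24
X*(-495 + (w(1)*3)*(-7)) = 24*(-495 + (1*3)*(-7)) = 24*(-495 + 3*(-7)) = 24*(-495 - 21) = 24*(-516) = -12384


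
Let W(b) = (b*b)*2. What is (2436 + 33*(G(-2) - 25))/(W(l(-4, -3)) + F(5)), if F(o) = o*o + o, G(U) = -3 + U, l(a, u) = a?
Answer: 723/31 ≈ 23.323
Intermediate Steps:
F(o) = o + o**2 (F(o) = o**2 + o = o + o**2)
W(b) = 2*b**2 (W(b) = b**2*2 = 2*b**2)
(2436 + 33*(G(-2) - 25))/(W(l(-4, -3)) + F(5)) = (2436 + 33*((-3 - 2) - 25))/(2*(-4)**2 + 5*(1 + 5)) = (2436 + 33*(-5 - 25))/(2*16 + 5*6) = (2436 + 33*(-30))/(32 + 30) = (2436 - 990)/62 = 1446*(1/62) = 723/31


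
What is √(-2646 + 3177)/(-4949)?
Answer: -3*√59/4949 ≈ -0.0046562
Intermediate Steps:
√(-2646 + 3177)/(-4949) = √531*(-1/4949) = (3*√59)*(-1/4949) = -3*√59/4949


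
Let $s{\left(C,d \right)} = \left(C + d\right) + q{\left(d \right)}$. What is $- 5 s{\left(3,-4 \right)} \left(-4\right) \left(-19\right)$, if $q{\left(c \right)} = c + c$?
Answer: $3420$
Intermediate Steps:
$q{\left(c \right)} = 2 c$
$s{\left(C,d \right)} = C + 3 d$ ($s{\left(C,d \right)} = \left(C + d\right) + 2 d = C + 3 d$)
$- 5 s{\left(3,-4 \right)} \left(-4\right) \left(-19\right) = - 5 \left(3 + 3 \left(-4\right)\right) \left(-4\right) \left(-19\right) = - 5 \left(3 - 12\right) \left(-4\right) \left(-19\right) = \left(-5\right) \left(-9\right) \left(-4\right) \left(-19\right) = 45 \left(-4\right) \left(-19\right) = \left(-180\right) \left(-19\right) = 3420$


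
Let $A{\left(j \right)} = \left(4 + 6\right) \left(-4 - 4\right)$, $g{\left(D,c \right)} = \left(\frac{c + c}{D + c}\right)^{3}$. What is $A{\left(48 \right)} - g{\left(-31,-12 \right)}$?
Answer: $- \frac{6374384}{79507} \approx -80.174$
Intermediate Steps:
$g{\left(D,c \right)} = \frac{8 c^{3}}{\left(D + c\right)^{3}}$ ($g{\left(D,c \right)} = \left(\frac{2 c}{D + c}\right)^{3} = \frac{8 c^{3}}{\left(D + c\right)^{3}}$)
$A{\left(j \right)} = -80$ ($A{\left(j \right)} = 10 \left(-8\right) = -80$)
$A{\left(48 \right)} - g{\left(-31,-12 \right)} = -80 - \frac{8 \left(-12\right)^{3}}{\left(-31 - 12\right)^{3}} = -80 - 8 \left(-1728\right) \frac{1}{-79507} = -80 - 8 \left(-1728\right) \left(- \frac{1}{79507}\right) = -80 - \frac{13824}{79507} = - \frac{6374384}{79507}$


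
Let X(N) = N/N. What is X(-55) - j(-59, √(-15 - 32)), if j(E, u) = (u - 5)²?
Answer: 23 + 10*I*√47 ≈ 23.0 + 68.557*I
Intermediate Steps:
X(N) = 1
j(E, u) = (-5 + u)²
X(-55) - j(-59, √(-15 - 32)) = 1 - (-5 + √(-15 - 32))² = 1 - (-5 + √(-47))² = 1 - (-5 + I*√47)²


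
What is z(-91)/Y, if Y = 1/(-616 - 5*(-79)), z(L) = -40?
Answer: 8840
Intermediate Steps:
Y = -1/221 (Y = 1/(-616 + 395) = 1/(-221) = -1/221 ≈ -0.0045249)
z(-91)/Y = -40/(-1/221) = -40*(-221) = 8840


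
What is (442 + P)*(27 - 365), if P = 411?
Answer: -288314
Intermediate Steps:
(442 + P)*(27 - 365) = (442 + 411)*(27 - 365) = 853*(-338) = -288314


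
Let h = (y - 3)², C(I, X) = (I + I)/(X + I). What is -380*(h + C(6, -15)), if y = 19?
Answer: -290320/3 ≈ -96773.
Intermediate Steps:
C(I, X) = 2*I/(I + X) (C(I, X) = (2*I)/(I + X) = 2*I/(I + X))
h = 256 (h = (19 - 3)² = 16² = 256)
-380*(h + C(6, -15)) = -380*(256 + 2*6/(6 - 15)) = -380*(256 + 2*6/(-9)) = -380*(256 + 2*6*(-⅑)) = -380*(256 - 4/3) = -380*764/3 = -290320/3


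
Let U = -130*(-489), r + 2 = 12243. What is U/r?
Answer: 63570/12241 ≈ 5.1932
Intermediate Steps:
r = 12241 (r = -2 + 12243 = 12241)
U = 63570
U/r = 63570/12241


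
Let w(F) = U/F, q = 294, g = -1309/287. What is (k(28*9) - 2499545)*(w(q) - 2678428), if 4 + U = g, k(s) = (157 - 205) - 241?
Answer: 13451511536572857/2009 ≈ 6.6956e+12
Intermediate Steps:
g = -187/41 (g = -1309*1/287 = -187/41 ≈ -4.5610)
k(s) = -289 (k(s) = -48 - 241 = -289)
U = -351/41 (U = -4 - 187/41 = -351/41 ≈ -8.5610)
w(F) = -351/(41*F)
(k(28*9) - 2499545)*(w(q) - 2678428) = (-289 - 2499545)*(-351/41/294 - 2678428) = -2499834*(-351/41*1/294 - 2678428) = -2499834*(-117/4018 - 2678428) = -2499834*(-10761923821/4018) = 13451511536572857/2009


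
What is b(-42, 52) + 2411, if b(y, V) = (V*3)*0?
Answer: 2411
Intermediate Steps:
b(y, V) = 0 (b(y, V) = (3*V)*0 = 0)
b(-42, 52) + 2411 = 0 + 2411 = 2411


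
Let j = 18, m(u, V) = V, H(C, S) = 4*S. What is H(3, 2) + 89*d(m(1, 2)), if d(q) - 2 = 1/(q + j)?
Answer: 3809/20 ≈ 190.45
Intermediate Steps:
d(q) = 2 + 1/(18 + q) (d(q) = 2 + 1/(q + 18) = 2 + 1/(18 + q))
H(3, 2) + 89*d(m(1, 2)) = 4*2 + 89*((37 + 2*2)/(18 + 2)) = 8 + 89*((37 + 4)/20) = 8 + 89*((1/20)*41) = 8 + 89*(41/20) = 8 + 3649/20 = 3809/20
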